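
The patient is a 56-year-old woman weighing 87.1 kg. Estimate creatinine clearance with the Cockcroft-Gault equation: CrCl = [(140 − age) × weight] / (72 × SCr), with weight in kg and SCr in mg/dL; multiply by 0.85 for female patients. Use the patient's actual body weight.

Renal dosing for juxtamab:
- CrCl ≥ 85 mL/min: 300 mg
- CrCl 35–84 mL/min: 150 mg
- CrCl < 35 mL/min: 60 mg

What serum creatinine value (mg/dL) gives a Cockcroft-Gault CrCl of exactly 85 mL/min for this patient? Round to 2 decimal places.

Standard dose requires CrCl ≥ 85 mL/min.
Set (140 − 56) × 87.1 × 0.85 / (72 × SCr) = 85
SCr = (140 − 56) × 87.1 × 0.85 / (72 × 85) = 1.016 mg/dL

1.02 mg/dL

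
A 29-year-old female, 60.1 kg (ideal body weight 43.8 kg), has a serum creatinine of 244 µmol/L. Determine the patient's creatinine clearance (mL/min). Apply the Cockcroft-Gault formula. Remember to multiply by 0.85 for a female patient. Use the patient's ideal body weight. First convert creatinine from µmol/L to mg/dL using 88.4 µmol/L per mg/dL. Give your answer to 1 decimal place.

20.8 mL/min

SCr = 244 / 88.4 = 2.76 mg/dL
CrCl = (140 − 29) × 43.8 / (72 × 2.76) × 0.85 = 4861.8 / 198.72 × 0.85 ≈ 20.8 mL/min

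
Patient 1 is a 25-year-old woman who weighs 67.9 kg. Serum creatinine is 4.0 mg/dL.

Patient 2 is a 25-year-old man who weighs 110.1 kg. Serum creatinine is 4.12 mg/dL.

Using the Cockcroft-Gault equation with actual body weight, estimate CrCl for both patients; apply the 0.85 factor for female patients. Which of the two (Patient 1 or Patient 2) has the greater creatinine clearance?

Patient 1: CrCl = (140 − 25) × 67.9 / (72 × 4) × 0.85 = 7808.5 / 288.00 × 0.85 ≈ 23.0 mL/min
Patient 2: CrCl = (140 − 25) × 110.1 / (72 × 4.12) = 12661.5 / 296.64 ≈ 42.7 mL/min
23.0 vs 42.7 mL/min → Patient 2 is higher.

Patient 2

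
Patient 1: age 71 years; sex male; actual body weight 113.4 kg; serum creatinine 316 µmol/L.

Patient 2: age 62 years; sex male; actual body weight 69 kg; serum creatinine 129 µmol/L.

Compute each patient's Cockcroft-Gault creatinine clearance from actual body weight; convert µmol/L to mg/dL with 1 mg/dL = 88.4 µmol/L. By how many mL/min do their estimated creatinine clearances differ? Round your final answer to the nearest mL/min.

Patient 1: SCr = 316 / 88.4 = 3.575 mg/dL
Patient 1: CrCl = (140 − 71) × 113.4 / (72 × 3.575) = 7824.6 / 257.40 ≈ 30.4 mL/min
Patient 2: SCr = 129 / 88.4 = 1.459 mg/dL
Patient 2: CrCl = (140 − 62) × 69 / (72 × 1.459) = 5382.0 / 105.05 ≈ 51.2 mL/min
|30.4 − 51.2| = 20.8 mL/min

21 mL/min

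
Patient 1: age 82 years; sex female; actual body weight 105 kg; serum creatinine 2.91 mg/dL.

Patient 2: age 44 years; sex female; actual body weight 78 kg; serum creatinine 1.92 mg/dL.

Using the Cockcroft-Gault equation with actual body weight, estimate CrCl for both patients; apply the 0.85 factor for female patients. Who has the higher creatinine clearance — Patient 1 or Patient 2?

Patient 2

Patient 1: CrCl = (140 − 82) × 105 / (72 × 2.91) × 0.85 = 6090.0 / 209.52 × 0.85 ≈ 24.7 mL/min
Patient 2: CrCl = (140 − 44) × 78 / (72 × 1.92) × 0.85 = 7488.0 / 138.24 × 0.85 ≈ 46.0 mL/min
24.7 vs 46.0 mL/min → Patient 2 is higher.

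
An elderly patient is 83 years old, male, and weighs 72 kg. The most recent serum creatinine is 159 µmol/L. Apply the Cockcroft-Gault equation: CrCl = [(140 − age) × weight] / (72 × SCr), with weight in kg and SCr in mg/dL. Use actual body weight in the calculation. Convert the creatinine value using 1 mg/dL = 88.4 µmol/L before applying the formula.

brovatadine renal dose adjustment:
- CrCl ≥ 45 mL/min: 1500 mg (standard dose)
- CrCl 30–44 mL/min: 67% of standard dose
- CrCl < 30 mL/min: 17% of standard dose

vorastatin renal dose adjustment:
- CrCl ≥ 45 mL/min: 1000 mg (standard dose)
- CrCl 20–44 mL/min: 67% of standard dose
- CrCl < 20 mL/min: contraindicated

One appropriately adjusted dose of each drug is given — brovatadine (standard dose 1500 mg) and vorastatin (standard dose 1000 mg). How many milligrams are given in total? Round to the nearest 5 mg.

1675 mg

SCr = 159 / 88.4 = 1.799 mg/dL
CrCl = (140 − 83) × 72 / (72 × 1.799) = 4104.0 / 129.53 ≈ 31.7 mL/min
CrCl ≈ 32 mL/min.
brovatadine: 30–44 mL/min → 67% of 1500 mg = 1005 mg.
vorastatin: 20–44 mL/min → 67% of 1000 mg = 670 mg.
Total = 1005 + 670 = 1675 mg.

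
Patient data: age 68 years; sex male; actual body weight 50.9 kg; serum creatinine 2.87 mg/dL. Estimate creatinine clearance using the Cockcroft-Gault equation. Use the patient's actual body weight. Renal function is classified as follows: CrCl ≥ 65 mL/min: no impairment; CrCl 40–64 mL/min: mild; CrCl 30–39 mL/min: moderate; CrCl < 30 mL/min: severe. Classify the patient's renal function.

severe

CrCl = (140 − 68) × 50.9 / (72 × 2.87) = 3664.8 / 206.64 ≈ 17.7 mL/min
18 mL/min falls in the 'severe' range.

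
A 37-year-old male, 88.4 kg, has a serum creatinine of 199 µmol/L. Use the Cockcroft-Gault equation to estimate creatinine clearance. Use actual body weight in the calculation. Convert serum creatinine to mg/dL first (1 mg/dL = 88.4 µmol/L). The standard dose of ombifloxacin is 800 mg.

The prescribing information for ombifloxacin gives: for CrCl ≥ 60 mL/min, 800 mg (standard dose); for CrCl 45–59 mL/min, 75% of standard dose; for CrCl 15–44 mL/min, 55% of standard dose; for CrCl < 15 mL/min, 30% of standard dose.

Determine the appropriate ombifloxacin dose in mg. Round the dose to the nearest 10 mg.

SCr = 199 / 88.4 = 2.251 mg/dL
CrCl = (140 − 37) × 88.4 / (72 × 2.251) = 9105.2 / 162.07 ≈ 56.2 mL/min
CrCl ≈ 56 mL/min → bracket 45–59 mL/min.
75% of 800 mg = 600 mg

600 mg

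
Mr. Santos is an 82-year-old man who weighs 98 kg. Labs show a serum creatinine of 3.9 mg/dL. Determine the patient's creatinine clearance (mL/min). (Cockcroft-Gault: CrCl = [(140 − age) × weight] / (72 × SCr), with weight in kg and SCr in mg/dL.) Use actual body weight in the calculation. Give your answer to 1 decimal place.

20.2 mL/min

CrCl = (140 − 82) × 98 / (72 × 3.9) = 5684.0 / 280.80 ≈ 20.2 mL/min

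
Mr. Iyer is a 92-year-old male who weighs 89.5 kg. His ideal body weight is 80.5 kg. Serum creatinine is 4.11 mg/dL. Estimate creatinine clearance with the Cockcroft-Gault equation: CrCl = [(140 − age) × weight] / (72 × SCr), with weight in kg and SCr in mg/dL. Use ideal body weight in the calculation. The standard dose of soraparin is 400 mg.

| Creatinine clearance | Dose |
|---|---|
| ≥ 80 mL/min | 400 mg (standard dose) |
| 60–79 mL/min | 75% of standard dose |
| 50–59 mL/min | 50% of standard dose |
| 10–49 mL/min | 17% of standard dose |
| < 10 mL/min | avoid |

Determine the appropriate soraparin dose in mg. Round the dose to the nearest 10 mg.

CrCl = (140 − 92) × 80.5 / (72 × 4.11) = 3864.0 / 295.92 ≈ 13.1 mL/min
CrCl ≈ 13 mL/min → bracket 10–49 mL/min.
17% of 400 mg = 68 mg → 70 mg

70 mg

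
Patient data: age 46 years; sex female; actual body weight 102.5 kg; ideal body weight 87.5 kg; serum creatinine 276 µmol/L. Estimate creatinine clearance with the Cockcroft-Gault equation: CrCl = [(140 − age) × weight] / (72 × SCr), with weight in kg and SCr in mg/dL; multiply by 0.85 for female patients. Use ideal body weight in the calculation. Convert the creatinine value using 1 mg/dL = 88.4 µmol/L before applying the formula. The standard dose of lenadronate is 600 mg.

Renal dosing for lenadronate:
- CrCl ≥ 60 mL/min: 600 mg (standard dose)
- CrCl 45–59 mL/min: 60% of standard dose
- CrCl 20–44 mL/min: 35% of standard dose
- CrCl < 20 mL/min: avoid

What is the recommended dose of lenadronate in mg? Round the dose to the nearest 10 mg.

210 mg

SCr = 276 / 88.4 = 3.122 mg/dL
CrCl = (140 − 46) × 87.5 / (72 × 3.122) × 0.85 = 8225.0 / 224.78 × 0.85 ≈ 31.1 mL/min
CrCl ≈ 31 mL/min → bracket 20–44 mL/min.
35% of 600 mg = 210 mg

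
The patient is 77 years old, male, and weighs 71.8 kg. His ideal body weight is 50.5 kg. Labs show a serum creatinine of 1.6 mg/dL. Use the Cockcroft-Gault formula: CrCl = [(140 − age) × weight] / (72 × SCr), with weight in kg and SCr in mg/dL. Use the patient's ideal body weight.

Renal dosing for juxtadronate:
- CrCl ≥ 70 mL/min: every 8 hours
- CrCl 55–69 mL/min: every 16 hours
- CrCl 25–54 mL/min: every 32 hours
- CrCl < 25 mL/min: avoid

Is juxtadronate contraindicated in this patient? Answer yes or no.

CrCl = (140 − 77) × 50.5 / (72 × 1.6) = 3181.5 / 115.20 ≈ 27.6 mL/min
CrCl ≈ 28 mL/min, which is ≥ 25 mL/min.

no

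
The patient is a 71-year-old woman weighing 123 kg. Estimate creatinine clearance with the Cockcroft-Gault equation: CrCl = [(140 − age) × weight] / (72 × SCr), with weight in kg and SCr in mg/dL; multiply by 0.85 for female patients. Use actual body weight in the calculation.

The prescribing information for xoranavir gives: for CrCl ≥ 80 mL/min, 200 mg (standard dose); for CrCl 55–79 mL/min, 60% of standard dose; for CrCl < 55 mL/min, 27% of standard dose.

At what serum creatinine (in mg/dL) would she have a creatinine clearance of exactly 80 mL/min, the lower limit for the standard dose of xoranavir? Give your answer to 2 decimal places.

Standard dose requires CrCl ≥ 80 mL/min.
Set (140 − 71) × 123 × 0.85 / (72 × SCr) = 80
SCr = (140 − 71) × 123 × 0.85 / (72 × 80) = 1.252 mg/dL

1.25 mg/dL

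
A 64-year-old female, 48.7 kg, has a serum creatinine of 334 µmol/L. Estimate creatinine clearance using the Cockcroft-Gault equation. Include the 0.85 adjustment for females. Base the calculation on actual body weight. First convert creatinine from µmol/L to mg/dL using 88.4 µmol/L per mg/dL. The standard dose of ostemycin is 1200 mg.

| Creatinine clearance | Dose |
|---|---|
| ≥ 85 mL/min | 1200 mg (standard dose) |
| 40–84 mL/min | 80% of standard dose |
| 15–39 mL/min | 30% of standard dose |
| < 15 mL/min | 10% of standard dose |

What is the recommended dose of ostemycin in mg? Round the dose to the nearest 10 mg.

120 mg

SCr = 334 / 88.4 = 3.778 mg/dL
CrCl = (140 − 64) × 48.7 / (72 × 3.778) × 0.85 = 3701.2 / 272.02 × 0.85 ≈ 11.6 mL/min
CrCl ≈ 12 mL/min → bracket < 15 mL/min.
10% of 1200 mg = 120 mg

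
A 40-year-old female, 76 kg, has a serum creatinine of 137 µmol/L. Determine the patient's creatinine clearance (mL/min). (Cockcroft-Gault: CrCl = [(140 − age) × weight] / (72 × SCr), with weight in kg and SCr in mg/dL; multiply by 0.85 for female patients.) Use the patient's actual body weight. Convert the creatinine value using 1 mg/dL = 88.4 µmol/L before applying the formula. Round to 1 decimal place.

57.9 mL/min

SCr = 137 / 88.4 = 1.55 mg/dL
CrCl = (140 − 40) × 76 / (72 × 1.55) × 0.85 = 7600.0 / 111.60 × 0.85 ≈ 57.9 mL/min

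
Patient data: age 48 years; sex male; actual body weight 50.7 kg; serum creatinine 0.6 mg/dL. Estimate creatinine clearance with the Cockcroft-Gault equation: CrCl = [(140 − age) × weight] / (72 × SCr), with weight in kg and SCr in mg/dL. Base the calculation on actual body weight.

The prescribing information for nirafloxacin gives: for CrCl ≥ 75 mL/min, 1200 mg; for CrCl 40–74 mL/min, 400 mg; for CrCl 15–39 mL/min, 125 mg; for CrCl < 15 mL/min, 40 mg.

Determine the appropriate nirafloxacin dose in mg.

CrCl = (140 − 48) × 50.7 / (72 × 0.6) = 4664.4 / 43.20 ≈ 108.0 mL/min
CrCl ≈ 108 mL/min → bracket ≥ 75 mL/min.
Dose for this bracket: 1200 mg.

1200 mg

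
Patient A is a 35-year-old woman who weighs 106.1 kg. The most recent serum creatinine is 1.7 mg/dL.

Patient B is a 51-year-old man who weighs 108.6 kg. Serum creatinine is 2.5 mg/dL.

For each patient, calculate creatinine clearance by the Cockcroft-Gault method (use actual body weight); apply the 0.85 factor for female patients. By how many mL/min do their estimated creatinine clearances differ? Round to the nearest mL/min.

Patient A: CrCl = (140 − 35) × 106.1 / (72 × 1.7) × 0.85 = 11140.5 / 122.40 × 0.85 ≈ 77.4 mL/min
Patient B: CrCl = (140 − 51) × 108.6 / (72 × 2.5) = 9665.4 / 180.00 ≈ 53.7 mL/min
|77.4 − 53.7| = 23.7 mL/min

24 mL/min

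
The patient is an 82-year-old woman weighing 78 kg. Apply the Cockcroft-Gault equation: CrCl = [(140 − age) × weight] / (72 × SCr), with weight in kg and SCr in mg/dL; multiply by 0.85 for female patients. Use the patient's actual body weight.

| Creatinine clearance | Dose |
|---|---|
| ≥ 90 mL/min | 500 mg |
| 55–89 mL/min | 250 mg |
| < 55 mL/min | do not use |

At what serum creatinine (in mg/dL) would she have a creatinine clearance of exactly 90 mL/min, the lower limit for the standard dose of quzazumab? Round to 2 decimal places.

0.59 mg/dL

Standard dose requires CrCl ≥ 90 mL/min.
Set (140 − 82) × 78 × 0.85 / (72 × SCr) = 90
SCr = (140 − 82) × 78 × 0.85 / (72 × 90) = 0.593 mg/dL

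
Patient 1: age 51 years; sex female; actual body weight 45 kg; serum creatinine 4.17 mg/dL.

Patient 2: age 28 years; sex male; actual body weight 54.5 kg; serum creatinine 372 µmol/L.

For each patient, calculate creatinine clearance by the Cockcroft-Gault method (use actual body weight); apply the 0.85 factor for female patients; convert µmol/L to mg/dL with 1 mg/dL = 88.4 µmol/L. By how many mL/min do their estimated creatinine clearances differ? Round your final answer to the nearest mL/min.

9 mL/min

Patient 1: CrCl = (140 − 51) × 45 / (72 × 4.17) × 0.85 = 4005.0 / 300.24 × 0.85 ≈ 11.3 mL/min
Patient 2: SCr = 372 / 88.4 = 4.208 mg/dL
Patient 2: CrCl = (140 − 28) × 54.5 / (72 × 4.208) = 6104.0 / 302.98 ≈ 20.1 mL/min
|11.3 − 20.1| = 8.8 mL/min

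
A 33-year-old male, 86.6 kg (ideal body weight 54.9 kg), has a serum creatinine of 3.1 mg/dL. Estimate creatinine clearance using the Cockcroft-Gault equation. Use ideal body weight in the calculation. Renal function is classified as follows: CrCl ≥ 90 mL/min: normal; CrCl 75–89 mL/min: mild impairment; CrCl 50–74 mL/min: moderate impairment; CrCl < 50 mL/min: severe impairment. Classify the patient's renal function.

severe impairment

CrCl = (140 − 33) × 54.9 / (72 × 3.1) = 5874.3 / 223.20 ≈ 26.3 mL/min
26 mL/min falls in the 'severe impairment' range.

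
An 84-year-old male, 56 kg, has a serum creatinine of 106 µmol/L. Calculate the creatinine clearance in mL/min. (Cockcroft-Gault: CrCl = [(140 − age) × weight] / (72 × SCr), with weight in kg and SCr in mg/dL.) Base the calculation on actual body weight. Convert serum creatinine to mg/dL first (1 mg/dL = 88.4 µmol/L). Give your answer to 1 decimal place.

36.3 mL/min

SCr = 106 / 88.4 = 1.199 mg/dL
CrCl = (140 − 84) × 56 / (72 × 1.199) = 3136.0 / 86.33 ≈ 36.3 mL/min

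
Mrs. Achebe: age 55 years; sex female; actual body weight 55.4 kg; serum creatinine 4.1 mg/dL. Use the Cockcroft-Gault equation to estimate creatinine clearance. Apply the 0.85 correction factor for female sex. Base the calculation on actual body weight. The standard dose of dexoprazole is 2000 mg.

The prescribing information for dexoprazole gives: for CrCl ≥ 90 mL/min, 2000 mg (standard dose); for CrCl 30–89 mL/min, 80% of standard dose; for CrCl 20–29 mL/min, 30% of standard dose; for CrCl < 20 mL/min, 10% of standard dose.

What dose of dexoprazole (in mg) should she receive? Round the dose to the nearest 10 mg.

200 mg

CrCl = (140 − 55) × 55.4 / (72 × 4.1) × 0.85 = 4709.0 / 295.20 × 0.85 ≈ 13.6 mL/min
CrCl ≈ 14 mL/min → bracket < 20 mL/min.
10% of 2000 mg = 200 mg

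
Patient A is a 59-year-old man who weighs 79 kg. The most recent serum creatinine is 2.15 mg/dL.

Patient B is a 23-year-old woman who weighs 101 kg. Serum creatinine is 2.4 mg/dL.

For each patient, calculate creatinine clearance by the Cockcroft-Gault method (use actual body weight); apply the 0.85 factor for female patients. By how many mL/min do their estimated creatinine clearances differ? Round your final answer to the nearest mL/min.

17 mL/min

Patient A: CrCl = (140 − 59) × 79 / (72 × 2.15) = 6399.0 / 154.80 ≈ 41.3 mL/min
Patient B: CrCl = (140 − 23) × 101 / (72 × 2.4) × 0.85 = 11817.0 / 172.80 × 0.85 ≈ 58.1 mL/min
|41.3 − 58.1| = 16.8 mL/min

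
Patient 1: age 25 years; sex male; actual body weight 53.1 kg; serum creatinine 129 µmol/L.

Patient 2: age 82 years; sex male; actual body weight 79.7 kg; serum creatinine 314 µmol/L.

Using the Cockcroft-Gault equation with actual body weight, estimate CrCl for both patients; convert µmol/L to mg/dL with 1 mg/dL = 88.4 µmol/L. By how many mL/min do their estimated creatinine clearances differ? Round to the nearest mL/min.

40 mL/min

Patient 1: SCr = 129 / 88.4 = 1.459 mg/dL
Patient 1: CrCl = (140 − 25) × 53.1 / (72 × 1.459) = 6106.5 / 105.05 ≈ 58.1 mL/min
Patient 2: SCr = 314 / 88.4 = 3.552 mg/dL
Patient 2: CrCl = (140 − 82) × 79.7 / (72 × 3.552) = 4622.6 / 255.74 ≈ 18.1 mL/min
|58.1 − 18.1| = 40.0 mL/min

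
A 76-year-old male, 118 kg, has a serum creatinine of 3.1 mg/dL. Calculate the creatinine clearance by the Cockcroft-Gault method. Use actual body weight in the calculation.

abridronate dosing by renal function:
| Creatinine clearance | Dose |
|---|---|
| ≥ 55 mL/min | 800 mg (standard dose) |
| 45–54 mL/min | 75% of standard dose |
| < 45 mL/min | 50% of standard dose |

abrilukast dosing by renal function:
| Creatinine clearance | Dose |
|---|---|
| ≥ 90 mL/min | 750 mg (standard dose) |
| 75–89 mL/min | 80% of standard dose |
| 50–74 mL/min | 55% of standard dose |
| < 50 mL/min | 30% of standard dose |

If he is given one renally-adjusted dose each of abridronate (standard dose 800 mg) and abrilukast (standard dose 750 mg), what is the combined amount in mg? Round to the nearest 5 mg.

CrCl = (140 − 76) × 118 / (72 × 3.1) = 7552.0 / 223.20 ≈ 33.8 mL/min
CrCl ≈ 34 mL/min.
abridronate: < 45 mL/min → 50% of 800 mg = 400 mg.
abrilukast: < 50 mL/min → 30% of 750 mg = 225 mg.
Total = 400 + 225 = 625 mg.

625 mg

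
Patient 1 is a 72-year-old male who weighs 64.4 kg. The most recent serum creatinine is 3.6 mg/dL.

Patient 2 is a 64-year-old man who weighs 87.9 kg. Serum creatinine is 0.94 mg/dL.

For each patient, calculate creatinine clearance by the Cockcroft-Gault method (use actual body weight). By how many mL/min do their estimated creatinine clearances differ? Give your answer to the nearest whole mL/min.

Patient 1: CrCl = (140 − 72) × 64.4 / (72 × 3.6) = 4379.2 / 259.20 ≈ 16.9 mL/min
Patient 2: CrCl = (140 − 64) × 87.9 / (72 × 0.94) = 6680.4 / 67.68 ≈ 98.7 mL/min
|16.9 − 98.7| = 81.8 mL/min

82 mL/min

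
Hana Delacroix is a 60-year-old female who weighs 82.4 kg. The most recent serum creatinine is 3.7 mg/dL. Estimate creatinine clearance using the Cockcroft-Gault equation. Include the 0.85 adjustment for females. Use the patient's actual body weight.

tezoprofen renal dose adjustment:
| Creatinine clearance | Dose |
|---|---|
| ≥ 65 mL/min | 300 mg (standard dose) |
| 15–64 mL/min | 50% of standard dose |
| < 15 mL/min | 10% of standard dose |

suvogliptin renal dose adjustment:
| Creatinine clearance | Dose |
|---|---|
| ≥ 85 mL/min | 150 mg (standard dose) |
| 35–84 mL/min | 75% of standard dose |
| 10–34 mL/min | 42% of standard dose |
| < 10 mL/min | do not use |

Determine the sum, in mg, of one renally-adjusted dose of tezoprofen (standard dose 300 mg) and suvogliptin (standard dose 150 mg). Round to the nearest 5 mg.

CrCl = (140 − 60) × 82.4 / (72 × 3.7) × 0.85 = 6592.0 / 266.40 × 0.85 ≈ 21.0 mL/min
CrCl ≈ 21 mL/min.
tezoprofen: 15–64 mL/min → 50% of 300 mg = 150 mg.
suvogliptin: 10–34 mL/min → 42% of 150 mg = 63 mg.
Total = 150 + 63 = 213 mg.

215 mg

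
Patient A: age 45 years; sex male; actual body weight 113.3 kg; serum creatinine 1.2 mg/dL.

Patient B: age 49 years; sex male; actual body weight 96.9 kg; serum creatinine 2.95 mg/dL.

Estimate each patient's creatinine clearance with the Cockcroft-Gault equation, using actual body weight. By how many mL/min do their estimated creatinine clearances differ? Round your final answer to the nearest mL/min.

83 mL/min

Patient A: CrCl = (140 − 45) × 113.3 / (72 × 1.2) = 10763.5 / 86.40 ≈ 124.6 mL/min
Patient B: CrCl = (140 − 49) × 96.9 / (72 × 2.95) = 8817.9 / 212.40 ≈ 41.5 mL/min
|124.6 − 41.5| = 83.1 mL/min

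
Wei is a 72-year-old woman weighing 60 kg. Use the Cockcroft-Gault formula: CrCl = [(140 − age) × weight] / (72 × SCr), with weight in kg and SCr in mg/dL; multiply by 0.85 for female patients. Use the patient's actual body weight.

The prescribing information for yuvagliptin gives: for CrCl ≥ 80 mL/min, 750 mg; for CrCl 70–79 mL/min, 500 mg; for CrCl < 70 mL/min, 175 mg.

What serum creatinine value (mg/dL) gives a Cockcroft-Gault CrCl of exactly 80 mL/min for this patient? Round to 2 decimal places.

Standard dose requires CrCl ≥ 80 mL/min.
Set (140 − 72) × 60 × 0.85 / (72 × SCr) = 80
SCr = (140 − 72) × 60 × 0.85 / (72 × 80) = 0.602 mg/dL

0.60 mg/dL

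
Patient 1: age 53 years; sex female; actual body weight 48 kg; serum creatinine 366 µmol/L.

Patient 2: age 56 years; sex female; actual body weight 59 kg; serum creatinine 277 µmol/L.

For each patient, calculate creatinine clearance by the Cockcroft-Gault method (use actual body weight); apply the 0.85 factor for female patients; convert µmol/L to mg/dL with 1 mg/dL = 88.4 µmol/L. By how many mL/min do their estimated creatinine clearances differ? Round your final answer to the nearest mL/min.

7 mL/min

Patient 1: SCr = 366 / 88.4 = 4.14 mg/dL
Patient 1: CrCl = (140 − 53) × 48 / (72 × 4.14) × 0.85 = 4176.0 / 298.08 × 0.85 ≈ 11.9 mL/min
Patient 2: SCr = 277 / 88.4 = 3.133 mg/dL
Patient 2: CrCl = (140 − 56) × 59 / (72 × 3.133) × 0.85 = 4956.0 / 225.58 × 0.85 ≈ 18.7 mL/min
|11.9 − 18.7| = 6.8 mL/min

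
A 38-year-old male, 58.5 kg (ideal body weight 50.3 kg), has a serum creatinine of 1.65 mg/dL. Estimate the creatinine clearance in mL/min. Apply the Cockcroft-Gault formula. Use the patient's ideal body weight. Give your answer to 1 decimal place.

43.2 mL/min

CrCl = (140 − 38) × 50.3 / (72 × 1.65) = 5130.6 / 118.80 ≈ 43.2 mL/min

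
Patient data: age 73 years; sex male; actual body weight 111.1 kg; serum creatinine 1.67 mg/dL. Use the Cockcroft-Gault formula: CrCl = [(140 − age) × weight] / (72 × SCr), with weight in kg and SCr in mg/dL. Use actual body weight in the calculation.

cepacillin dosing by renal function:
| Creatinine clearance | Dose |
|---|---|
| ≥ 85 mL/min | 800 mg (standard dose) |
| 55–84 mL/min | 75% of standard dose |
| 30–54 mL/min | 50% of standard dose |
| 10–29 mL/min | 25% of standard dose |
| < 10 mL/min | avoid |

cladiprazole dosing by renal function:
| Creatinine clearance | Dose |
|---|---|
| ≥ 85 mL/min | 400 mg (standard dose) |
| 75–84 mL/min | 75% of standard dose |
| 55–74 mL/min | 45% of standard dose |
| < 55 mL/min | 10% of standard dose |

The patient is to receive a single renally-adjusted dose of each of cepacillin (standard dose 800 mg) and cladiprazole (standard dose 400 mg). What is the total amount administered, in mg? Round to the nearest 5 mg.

CrCl = (140 − 73) × 111.1 / (72 × 1.67) = 7443.7 / 120.24 ≈ 61.9 mL/min
CrCl ≈ 62 mL/min.
cepacillin: 55–84 mL/min → 75% of 800 mg = 600 mg.
cladiprazole: 55–74 mL/min → 45% of 400 mg = 180 mg.
Total = 600 + 180 = 780 mg.

780 mg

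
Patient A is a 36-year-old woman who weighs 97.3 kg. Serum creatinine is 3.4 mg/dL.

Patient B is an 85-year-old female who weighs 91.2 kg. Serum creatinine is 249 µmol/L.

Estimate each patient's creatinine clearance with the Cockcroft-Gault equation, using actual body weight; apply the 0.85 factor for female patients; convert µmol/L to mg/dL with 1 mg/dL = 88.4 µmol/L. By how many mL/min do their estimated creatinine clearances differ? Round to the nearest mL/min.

Patient A: CrCl = (140 − 36) × 97.3 / (72 × 3.4) × 0.85 = 10119.2 / 244.80 × 0.85 ≈ 35.1 mL/min
Patient B: SCr = 249 / 88.4 = 2.817 mg/dL
Patient B: CrCl = (140 − 85) × 91.2 / (72 × 2.817) × 0.85 = 5016.0 / 202.82 × 0.85 ≈ 21.0 mL/min
|35.1 − 21.0| = 14.1 mL/min

14 mL/min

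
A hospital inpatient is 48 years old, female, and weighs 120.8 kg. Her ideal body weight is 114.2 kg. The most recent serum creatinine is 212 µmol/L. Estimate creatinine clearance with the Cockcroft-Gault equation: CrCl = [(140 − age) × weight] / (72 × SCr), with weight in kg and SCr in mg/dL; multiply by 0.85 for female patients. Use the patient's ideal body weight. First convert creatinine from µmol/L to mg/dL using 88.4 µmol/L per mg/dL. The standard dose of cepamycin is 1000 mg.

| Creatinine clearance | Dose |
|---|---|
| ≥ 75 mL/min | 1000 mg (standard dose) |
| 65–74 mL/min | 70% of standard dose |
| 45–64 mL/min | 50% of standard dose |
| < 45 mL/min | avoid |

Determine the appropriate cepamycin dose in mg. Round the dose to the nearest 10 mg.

500 mg

SCr = 212 / 88.4 = 2.398 mg/dL
CrCl = (140 − 48) × 114.2 / (72 × 2.398) × 0.85 = 10506.4 / 172.66 × 0.85 ≈ 51.7 mL/min
CrCl ≈ 52 mL/min → bracket 45–64 mL/min.
50% of 1000 mg = 500 mg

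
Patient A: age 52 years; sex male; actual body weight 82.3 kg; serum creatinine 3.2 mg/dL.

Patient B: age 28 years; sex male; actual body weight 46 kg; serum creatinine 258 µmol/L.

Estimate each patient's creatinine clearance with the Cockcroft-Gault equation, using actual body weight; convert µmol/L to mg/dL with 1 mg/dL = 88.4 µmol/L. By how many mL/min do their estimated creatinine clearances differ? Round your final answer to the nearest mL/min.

7 mL/min

Patient A: CrCl = (140 − 52) × 82.3 / (72 × 3.2) = 7242.4 / 230.40 ≈ 31.4 mL/min
Patient B: SCr = 258 / 88.4 = 2.919 mg/dL
Patient B: CrCl = (140 − 28) × 46 / (72 × 2.919) = 5152.0 / 210.17 ≈ 24.5 mL/min
|31.4 − 24.5| = 6.9 mL/min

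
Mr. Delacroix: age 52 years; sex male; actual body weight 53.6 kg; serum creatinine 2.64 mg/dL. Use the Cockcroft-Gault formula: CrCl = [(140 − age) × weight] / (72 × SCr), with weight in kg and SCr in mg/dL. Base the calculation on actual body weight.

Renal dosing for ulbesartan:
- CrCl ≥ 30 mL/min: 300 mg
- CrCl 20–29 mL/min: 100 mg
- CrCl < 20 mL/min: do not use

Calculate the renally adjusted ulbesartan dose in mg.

CrCl = (140 − 52) × 53.6 / (72 × 2.64) = 4716.8 / 190.08 ≈ 24.8 mL/min
CrCl ≈ 25 mL/min → bracket 20–29 mL/min.
Dose for this bracket: 100 mg.

100 mg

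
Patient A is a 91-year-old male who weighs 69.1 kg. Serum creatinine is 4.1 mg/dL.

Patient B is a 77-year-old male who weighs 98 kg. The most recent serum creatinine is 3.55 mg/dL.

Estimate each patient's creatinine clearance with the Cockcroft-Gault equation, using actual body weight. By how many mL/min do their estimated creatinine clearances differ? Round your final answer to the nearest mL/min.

13 mL/min

Patient A: CrCl = (140 − 91) × 69.1 / (72 × 4.1) = 3385.9 / 295.20 ≈ 11.5 mL/min
Patient B: CrCl = (140 − 77) × 98 / (72 × 3.55) = 6174.0 / 255.60 ≈ 24.2 mL/min
|11.5 − 24.2| = 12.7 mL/min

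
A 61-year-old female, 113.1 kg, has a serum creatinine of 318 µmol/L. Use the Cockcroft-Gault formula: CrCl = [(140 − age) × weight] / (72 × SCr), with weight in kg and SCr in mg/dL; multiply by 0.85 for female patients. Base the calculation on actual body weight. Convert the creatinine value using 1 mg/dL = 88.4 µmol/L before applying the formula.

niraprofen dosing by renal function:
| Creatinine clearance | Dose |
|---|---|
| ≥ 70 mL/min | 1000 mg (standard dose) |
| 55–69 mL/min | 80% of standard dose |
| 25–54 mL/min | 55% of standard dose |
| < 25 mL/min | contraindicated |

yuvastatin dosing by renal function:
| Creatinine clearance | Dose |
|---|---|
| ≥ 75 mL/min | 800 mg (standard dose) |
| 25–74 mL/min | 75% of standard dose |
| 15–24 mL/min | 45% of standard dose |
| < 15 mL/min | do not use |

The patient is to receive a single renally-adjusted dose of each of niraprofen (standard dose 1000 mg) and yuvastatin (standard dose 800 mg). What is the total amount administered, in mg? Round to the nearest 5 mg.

1150 mg

SCr = 318 / 88.4 = 3.597 mg/dL
CrCl = (140 − 61) × 113.1 / (72 × 3.597) × 0.85 = 8934.9 / 258.98 × 0.85 ≈ 29.3 mL/min
CrCl ≈ 29 mL/min.
niraprofen: 25–54 mL/min → 55% of 1000 mg = 550 mg.
yuvastatin: 25–74 mL/min → 75% of 800 mg = 600 mg.
Total = 550 + 600 = 1150 mg.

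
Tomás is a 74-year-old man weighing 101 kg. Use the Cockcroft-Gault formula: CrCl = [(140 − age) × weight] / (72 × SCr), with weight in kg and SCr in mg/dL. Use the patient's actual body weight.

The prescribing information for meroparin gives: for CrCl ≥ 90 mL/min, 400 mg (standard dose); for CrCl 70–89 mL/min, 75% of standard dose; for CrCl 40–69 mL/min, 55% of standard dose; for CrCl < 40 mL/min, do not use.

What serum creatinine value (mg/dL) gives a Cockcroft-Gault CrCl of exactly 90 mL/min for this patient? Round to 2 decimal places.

1.03 mg/dL

Standard dose requires CrCl ≥ 90 mL/min.
Set (140 − 74) × 101 / (72 × SCr) = 90
SCr = (140 − 74) × 101 / (72 × 90) = 1.029 mg/dL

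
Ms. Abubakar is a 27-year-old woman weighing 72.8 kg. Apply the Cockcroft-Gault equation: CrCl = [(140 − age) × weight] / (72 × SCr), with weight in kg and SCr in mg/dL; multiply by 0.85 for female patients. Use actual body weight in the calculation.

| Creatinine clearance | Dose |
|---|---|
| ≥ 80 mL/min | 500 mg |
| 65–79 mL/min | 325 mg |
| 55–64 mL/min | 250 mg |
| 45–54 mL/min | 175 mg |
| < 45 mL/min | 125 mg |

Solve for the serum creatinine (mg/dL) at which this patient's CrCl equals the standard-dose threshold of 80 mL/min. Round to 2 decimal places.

1.21 mg/dL

Standard dose requires CrCl ≥ 80 mL/min.
Set (140 − 27) × 72.8 × 0.85 / (72 × SCr) = 80
SCr = (140 − 27) × 72.8 × 0.85 / (72 × 80) = 1.214 mg/dL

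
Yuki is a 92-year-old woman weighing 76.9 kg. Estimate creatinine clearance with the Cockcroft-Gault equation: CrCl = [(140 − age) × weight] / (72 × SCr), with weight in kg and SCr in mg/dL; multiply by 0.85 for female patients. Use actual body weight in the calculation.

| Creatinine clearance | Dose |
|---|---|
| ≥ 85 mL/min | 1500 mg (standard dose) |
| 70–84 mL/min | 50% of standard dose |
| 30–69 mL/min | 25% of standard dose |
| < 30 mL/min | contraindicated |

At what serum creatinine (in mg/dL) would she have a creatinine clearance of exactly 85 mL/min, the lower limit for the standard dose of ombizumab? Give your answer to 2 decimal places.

0.51 mg/dL

Standard dose requires CrCl ≥ 85 mL/min.
Set (140 − 92) × 76.9 × 0.85 / (72 × SCr) = 85
SCr = (140 − 92) × 76.9 × 0.85 / (72 × 85) = 0.513 mg/dL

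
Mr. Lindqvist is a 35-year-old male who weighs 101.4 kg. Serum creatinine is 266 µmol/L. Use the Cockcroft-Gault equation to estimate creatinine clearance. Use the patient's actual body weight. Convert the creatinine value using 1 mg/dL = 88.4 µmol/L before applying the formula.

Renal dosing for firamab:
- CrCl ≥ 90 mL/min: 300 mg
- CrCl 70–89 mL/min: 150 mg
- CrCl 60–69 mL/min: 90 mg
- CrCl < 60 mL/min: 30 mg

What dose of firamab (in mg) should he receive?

30 mg

SCr = 266 / 88.4 = 3.009 mg/dL
CrCl = (140 − 35) × 101.4 / (72 × 3.009) = 10647.0 / 216.65 ≈ 49.1 mL/min
CrCl ≈ 49 mL/min → bracket < 60 mL/min.
Dose for this bracket: 30 mg.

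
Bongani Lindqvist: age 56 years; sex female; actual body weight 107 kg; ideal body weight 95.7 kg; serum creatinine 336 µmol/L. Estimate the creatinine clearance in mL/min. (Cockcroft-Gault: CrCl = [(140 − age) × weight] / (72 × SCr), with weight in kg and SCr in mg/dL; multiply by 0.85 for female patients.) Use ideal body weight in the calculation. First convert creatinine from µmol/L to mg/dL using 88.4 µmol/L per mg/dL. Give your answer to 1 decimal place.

25.0 mL/min

SCr = 336 / 88.4 = 3.801 mg/dL
CrCl = (140 − 56) × 95.7 / (72 × 3.801) × 0.85 = 8038.8 / 273.67 × 0.85 ≈ 25.0 mL/min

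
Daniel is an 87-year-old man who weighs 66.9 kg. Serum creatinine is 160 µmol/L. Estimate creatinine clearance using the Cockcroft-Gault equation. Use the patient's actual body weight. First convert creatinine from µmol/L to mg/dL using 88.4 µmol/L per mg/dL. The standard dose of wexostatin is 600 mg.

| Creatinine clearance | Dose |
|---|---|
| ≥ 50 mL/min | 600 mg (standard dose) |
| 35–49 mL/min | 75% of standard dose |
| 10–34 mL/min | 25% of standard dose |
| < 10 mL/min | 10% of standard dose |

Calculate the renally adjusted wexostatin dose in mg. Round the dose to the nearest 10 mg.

150 mg

SCr = 160 / 88.4 = 1.81 mg/dL
CrCl = (140 − 87) × 66.9 / (72 × 1.81) = 3545.7 / 130.32 ≈ 27.2 mL/min
CrCl ≈ 27 mL/min → bracket 10–34 mL/min.
25% of 600 mg = 150 mg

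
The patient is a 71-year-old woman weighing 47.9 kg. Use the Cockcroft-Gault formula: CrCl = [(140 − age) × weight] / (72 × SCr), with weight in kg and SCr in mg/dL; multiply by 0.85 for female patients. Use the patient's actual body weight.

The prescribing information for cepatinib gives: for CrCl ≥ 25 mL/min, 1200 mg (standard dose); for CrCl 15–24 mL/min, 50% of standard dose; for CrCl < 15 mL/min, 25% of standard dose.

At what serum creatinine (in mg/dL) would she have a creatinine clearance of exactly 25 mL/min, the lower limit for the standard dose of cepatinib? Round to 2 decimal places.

Standard dose requires CrCl ≥ 25 mL/min.
Set (140 − 71) × 47.9 × 0.85 / (72 × SCr) = 25
SCr = (140 − 71) × 47.9 × 0.85 / (72 × 25) = 1.561 mg/dL

1.56 mg/dL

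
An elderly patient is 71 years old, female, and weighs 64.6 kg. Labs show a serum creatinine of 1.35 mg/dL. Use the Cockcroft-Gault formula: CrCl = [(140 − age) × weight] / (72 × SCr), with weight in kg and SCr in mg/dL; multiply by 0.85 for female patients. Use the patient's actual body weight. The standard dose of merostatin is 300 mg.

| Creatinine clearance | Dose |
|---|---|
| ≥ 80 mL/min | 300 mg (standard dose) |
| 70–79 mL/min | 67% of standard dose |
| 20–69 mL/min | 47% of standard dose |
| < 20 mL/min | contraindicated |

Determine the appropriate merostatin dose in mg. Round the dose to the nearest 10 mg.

CrCl = (140 − 71) × 64.6 / (72 × 1.35) × 0.85 = 4457.4 / 97.20 × 0.85 ≈ 39.0 mL/min
CrCl ≈ 39 mL/min → bracket 20–69 mL/min.
47% of 300 mg = 141 mg → 140 mg

140 mg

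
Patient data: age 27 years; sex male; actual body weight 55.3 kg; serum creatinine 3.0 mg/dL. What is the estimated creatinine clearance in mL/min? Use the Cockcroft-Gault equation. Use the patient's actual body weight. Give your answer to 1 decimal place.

28.9 mL/min

CrCl = (140 − 27) × 55.3 / (72 × 3) = 6248.9 / 216.00 ≈ 28.9 mL/min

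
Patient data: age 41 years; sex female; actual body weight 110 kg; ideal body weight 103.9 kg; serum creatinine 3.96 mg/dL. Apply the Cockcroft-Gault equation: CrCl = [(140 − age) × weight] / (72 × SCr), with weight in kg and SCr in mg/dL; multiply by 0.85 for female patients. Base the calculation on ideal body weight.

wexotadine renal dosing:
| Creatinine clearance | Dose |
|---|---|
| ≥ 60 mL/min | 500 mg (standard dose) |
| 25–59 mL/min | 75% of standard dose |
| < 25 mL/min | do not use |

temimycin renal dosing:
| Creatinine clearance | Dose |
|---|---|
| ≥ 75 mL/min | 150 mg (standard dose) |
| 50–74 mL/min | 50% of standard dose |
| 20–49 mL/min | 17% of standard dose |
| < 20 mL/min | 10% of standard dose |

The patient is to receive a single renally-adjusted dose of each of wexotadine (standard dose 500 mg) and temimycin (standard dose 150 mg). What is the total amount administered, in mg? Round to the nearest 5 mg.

400 mg

CrCl = (140 − 41) × 103.9 / (72 × 3.96) × 0.85 = 10286.1 / 285.12 × 0.85 ≈ 30.7 mL/min
CrCl ≈ 31 mL/min.
wexotadine: 25–59 mL/min → 75% of 500 mg = 375 mg.
temimycin: 20–49 mL/min → 17% of 150 mg = 25.5 mg.
Total = 375 + 25.5 = 400.5 mg.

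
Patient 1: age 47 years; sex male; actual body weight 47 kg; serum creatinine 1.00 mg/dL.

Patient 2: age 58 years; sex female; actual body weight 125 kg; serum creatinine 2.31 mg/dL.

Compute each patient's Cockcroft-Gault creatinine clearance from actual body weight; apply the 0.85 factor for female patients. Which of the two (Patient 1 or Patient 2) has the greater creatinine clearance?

Patient 1: CrCl = (140 − 47) × 47 / (72 × 1) = 4371.0 / 72.00 ≈ 60.7 mL/min
Patient 2: CrCl = (140 − 58) × 125 / (72 × 2.31) × 0.85 = 10250.0 / 166.32 × 0.85 ≈ 52.4 mL/min
60.7 vs 52.4 mL/min → Patient 1 is higher.

Patient 1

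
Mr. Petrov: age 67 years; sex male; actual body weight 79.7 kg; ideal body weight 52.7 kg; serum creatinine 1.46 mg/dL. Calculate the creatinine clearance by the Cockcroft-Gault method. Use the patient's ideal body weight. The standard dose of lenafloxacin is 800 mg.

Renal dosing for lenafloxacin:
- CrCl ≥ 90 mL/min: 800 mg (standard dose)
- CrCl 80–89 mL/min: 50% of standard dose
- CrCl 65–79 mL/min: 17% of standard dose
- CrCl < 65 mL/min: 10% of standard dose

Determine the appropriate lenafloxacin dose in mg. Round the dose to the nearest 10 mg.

CrCl = (140 − 67) × 52.7 / (72 × 1.46) = 3847.1 / 105.12 ≈ 36.6 mL/min
CrCl ≈ 37 mL/min → bracket < 65 mL/min.
10% of 800 mg = 80 mg

80 mg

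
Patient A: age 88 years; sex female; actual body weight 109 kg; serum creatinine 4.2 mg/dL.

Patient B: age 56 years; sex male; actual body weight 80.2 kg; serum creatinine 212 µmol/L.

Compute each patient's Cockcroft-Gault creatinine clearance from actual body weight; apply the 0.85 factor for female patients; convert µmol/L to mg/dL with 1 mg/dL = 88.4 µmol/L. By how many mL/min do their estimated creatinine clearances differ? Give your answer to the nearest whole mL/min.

23 mL/min

Patient A: CrCl = (140 − 88) × 109 / (72 × 4.2) × 0.85 = 5668.0 / 302.40 × 0.85 ≈ 15.9 mL/min
Patient B: SCr = 212 / 88.4 = 2.398 mg/dL
Patient B: CrCl = (140 − 56) × 80.2 / (72 × 2.398) = 6736.8 / 172.66 ≈ 39.0 mL/min
|15.9 − 39.0| = 23.1 mL/min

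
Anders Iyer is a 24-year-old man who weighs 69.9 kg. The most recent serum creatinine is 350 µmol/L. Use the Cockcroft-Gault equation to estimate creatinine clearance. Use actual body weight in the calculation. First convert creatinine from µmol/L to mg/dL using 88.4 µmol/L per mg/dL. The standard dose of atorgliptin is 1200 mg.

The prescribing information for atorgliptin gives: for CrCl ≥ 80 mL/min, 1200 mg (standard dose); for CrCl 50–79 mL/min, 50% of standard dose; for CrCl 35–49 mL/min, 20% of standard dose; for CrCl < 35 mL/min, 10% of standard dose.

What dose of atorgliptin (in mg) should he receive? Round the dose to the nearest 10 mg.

120 mg

SCr = 350 / 88.4 = 3.959 mg/dL
CrCl = (140 − 24) × 69.9 / (72 × 3.959) = 8108.4 / 285.05 ≈ 28.4 mL/min
CrCl ≈ 28 mL/min → bracket < 35 mL/min.
10% of 1200 mg = 120 mg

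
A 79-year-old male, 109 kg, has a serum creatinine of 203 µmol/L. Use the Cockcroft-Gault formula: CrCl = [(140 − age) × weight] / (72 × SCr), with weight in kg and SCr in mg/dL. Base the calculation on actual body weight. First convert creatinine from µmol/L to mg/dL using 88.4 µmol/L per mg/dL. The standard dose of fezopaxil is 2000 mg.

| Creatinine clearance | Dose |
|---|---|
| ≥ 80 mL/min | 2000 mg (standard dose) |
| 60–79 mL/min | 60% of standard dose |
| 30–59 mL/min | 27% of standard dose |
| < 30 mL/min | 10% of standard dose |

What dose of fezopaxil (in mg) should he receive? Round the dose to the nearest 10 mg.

SCr = 203 / 88.4 = 2.296 mg/dL
CrCl = (140 − 79) × 109 / (72 × 2.296) = 6649.0 / 165.31 ≈ 40.2 mL/min
CrCl ≈ 40 mL/min → bracket 30–59 mL/min.
27% of 2000 mg = 540 mg

540 mg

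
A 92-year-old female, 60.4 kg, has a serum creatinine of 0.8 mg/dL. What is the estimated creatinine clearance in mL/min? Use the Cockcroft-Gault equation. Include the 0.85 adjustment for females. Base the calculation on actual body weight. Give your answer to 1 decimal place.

42.8 mL/min

CrCl = (140 − 92) × 60.4 / (72 × 0.8) × 0.85 = 2899.2 / 57.60 × 0.85 ≈ 42.8 mL/min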